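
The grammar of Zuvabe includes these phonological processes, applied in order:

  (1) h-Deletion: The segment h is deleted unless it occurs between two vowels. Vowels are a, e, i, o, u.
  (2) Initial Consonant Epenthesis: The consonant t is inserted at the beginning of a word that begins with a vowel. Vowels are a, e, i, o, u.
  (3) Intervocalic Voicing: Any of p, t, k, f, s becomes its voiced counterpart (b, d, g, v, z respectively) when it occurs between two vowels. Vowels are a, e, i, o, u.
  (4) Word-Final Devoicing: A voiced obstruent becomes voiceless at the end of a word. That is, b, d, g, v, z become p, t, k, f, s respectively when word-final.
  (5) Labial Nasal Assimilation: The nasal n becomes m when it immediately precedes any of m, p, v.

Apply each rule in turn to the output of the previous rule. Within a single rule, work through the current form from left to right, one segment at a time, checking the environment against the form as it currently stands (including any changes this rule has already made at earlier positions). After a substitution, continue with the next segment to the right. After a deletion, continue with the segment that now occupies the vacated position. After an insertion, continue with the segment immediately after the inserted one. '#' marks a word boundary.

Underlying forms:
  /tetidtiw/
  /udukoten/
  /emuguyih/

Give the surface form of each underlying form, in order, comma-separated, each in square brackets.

/tetidtiw/:
  (1) h-Deletion: no change — [tetidtiw]
  (2) Initial Consonant Epenthesis: no change — [tetidtiw]
  (3) Intervocalic Voicing: [tetidtiw] → [tedidtiw]
  (4) Word-Final Devoicing: no change — [tedidtiw]
  (5) Labial Nasal Assimilation: no change — [tedidtiw]
/udukoten/:
  (1) h-Deletion: no change — [udukoten]
  (2) Initial Consonant Epenthesis: [udukoten] → [tudukoten]
  (3) Intervocalic Voicing: [tudukoten] → [tudugoden]
  (4) Word-Final Devoicing: no change — [tudugoden]
  (5) Labial Nasal Assimilation: no change — [tudugoden]
/emuguyih/:
  (1) h-Deletion: [emuguyih] → [emuguyi]
  (2) Initial Consonant Epenthesis: [emuguyi] → [temuguyi]
  (3) Intervocalic Voicing: no change — [temuguyi]
  (4) Word-Final Devoicing: no change — [temuguyi]
  (5) Labial Nasal Assimilation: no change — [temuguyi]

[tedidtiw], [tudugoden], [temuguyi]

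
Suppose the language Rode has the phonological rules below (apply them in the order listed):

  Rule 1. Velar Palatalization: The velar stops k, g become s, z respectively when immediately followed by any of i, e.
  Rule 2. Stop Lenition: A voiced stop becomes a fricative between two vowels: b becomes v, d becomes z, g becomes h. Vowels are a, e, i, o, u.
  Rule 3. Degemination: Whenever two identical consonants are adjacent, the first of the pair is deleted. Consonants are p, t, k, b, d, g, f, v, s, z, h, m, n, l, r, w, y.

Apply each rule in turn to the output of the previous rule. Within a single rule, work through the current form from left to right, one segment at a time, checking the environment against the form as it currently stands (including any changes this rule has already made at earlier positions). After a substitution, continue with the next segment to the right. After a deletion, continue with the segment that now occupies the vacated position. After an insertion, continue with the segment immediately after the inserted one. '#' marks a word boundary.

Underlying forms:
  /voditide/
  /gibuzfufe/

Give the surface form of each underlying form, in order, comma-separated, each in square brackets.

/voditide/:
  Rule 1 Velar Palatalization: no change — [voditide]
  Rule 2 Stop Lenition: [voditide] → [vozitize]
  Rule 3 Degemination: no change — [vozitize]
/gibuzfufe/:
  Rule 1 Velar Palatalization: [gibuzfufe] → [zibuzfufe]
  Rule 2 Stop Lenition: [zibuzfufe] → [zivuzfufe]
  Rule 3 Degemination: no change — [zivuzfufe]

[vozitize], [zivuzfufe]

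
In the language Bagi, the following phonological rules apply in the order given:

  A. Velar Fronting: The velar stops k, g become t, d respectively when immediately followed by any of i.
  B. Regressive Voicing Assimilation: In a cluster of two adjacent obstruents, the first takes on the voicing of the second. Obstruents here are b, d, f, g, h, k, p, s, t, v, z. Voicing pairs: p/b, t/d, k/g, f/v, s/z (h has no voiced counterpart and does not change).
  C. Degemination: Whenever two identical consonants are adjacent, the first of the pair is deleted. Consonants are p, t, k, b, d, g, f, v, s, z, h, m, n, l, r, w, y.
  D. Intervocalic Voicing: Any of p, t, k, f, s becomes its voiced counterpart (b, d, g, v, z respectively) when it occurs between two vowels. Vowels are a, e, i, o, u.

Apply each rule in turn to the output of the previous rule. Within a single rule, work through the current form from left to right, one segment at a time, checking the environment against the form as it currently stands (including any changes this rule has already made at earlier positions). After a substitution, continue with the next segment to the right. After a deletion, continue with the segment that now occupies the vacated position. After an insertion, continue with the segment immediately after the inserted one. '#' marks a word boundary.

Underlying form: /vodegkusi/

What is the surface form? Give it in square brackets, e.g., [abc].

A Velar Fronting: no change — [vodegkusi]
B Regressive Voicing Assimilation: [vodegkusi] → [vodekkusi]
C Degemination: [vodekkusi] → [vodekusi]
D Intervocalic Voicing: [vodekusi] → [vodeguzi]

[vodeguzi]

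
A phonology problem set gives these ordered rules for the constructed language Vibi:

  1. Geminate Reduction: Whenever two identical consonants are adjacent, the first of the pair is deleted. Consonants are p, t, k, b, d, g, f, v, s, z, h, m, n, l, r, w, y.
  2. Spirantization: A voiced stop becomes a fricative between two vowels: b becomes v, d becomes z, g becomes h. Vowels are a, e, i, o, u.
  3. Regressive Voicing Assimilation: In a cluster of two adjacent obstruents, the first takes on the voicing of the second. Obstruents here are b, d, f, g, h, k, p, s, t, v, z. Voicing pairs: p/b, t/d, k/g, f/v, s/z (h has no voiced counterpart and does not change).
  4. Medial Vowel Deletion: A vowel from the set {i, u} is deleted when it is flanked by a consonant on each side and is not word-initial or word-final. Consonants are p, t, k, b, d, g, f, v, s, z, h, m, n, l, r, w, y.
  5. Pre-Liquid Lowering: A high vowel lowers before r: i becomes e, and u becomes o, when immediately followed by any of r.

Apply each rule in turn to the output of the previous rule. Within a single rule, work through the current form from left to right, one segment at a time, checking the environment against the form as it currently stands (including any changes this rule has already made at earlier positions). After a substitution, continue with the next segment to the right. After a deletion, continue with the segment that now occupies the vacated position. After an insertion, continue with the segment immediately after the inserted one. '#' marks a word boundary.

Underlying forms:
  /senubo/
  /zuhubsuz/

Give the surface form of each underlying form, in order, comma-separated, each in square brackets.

[senvo], [zhpsz]

/senubo/:
  1 Geminate Reduction: no change — [senubo]
  2 Spirantization: [senubo] → [senuvo]
  3 Regressive Voicing Assimilation: no change — [senuvo]
  4 Medial Vowel Deletion: [senuvo] → [senvo]
  5 Pre-Liquid Lowering: no change — [senvo]
/zuhubsuz/:
  1 Geminate Reduction: no change — [zuhubsuz]
  2 Spirantization: no change — [zuhubsuz]
  3 Regressive Voicing Assimilation: [zuhubsuz] → [zuhupsuz]
  4 Medial Vowel Deletion: [zuhupsuz] → [zhpsz]
  5 Pre-Liquid Lowering: no change — [zhpsz]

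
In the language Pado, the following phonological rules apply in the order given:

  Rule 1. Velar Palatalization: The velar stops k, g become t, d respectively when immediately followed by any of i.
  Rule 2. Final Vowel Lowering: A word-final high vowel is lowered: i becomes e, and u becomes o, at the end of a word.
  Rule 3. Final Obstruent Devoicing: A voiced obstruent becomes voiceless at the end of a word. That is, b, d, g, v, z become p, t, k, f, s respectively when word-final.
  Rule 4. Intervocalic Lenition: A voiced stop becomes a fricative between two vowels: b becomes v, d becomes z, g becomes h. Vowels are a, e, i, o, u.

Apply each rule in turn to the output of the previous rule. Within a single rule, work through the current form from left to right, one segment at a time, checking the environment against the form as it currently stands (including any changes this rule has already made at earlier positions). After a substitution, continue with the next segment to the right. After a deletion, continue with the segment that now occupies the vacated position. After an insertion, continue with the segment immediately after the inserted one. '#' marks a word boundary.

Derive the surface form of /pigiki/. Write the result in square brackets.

Rule 1 Velar Palatalization: [pigiki] → [piditi]
Rule 2 Final Vowel Lowering: [piditi] → [pidite]
Rule 3 Final Obstruent Devoicing: no change — [pidite]
Rule 4 Intervocalic Lenition: [pidite] → [pizite]

[pizite]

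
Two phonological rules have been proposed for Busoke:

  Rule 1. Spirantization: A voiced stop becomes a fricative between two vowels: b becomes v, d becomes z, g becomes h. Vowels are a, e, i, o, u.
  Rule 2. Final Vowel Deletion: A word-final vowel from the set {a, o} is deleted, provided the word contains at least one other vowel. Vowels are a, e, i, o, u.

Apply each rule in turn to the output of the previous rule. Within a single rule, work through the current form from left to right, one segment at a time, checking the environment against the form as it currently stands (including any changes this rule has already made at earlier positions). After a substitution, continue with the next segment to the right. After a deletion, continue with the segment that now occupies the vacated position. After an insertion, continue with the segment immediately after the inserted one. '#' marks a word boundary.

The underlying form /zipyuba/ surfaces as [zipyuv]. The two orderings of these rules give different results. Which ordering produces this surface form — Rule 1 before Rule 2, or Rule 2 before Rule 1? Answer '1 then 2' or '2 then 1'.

1 then 2

Order 1 then 2:
  1 Spirantization: [zipyuba] → [zipyuva]
  2 Final Vowel Deletion: [zipyuva] → [zipyuv]
  result: [zipyuv]
Order 2 then 1:
  2 Final Vowel Deletion: [zipyuba] → [zipyub]
  1 Spirantization: no change — [zipyub]
  result: [zipyub]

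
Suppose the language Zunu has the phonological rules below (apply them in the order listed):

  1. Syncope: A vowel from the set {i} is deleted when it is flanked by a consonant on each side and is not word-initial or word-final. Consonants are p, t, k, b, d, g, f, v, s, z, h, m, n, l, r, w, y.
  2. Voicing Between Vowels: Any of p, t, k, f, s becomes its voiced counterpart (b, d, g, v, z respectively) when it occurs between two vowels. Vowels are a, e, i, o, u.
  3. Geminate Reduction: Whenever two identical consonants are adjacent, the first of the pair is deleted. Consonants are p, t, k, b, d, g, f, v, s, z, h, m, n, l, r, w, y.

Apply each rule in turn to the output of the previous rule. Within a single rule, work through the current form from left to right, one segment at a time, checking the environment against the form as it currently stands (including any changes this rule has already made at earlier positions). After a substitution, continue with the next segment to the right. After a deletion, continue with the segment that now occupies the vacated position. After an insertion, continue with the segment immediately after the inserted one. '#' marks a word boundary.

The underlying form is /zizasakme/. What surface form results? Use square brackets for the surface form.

1 Syncope: [zizasakme] → [zzasakme]
2 Voicing Between Vowels: [zzasakme] → [zzazakme]
3 Geminate Reduction: [zzazakme] → [zazakme]

[zazakme]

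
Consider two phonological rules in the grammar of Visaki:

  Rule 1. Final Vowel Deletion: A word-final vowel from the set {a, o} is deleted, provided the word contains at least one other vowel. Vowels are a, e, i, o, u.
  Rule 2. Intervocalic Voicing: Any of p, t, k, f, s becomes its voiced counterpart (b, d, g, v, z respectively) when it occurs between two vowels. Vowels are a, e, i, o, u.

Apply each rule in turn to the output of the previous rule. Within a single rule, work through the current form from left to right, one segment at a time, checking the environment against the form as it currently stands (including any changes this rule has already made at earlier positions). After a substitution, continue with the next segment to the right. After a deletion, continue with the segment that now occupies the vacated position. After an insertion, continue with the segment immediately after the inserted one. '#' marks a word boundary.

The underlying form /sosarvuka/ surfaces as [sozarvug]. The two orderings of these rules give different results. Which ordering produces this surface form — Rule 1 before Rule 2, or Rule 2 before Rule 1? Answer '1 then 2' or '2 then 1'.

2 then 1

Order 1 then 2:
  1 Final Vowel Deletion: [sosarvuka] → [sosarvuk]
  2 Intervocalic Voicing: [sosarvuk] → [sozarvuk]
  result: [sozarvuk]
Order 2 then 1:
  2 Intervocalic Voicing: [sosarvuka] → [sozarvuga]
  1 Final Vowel Deletion: [sozarvuga] → [sozarvug]
  result: [sozarvug]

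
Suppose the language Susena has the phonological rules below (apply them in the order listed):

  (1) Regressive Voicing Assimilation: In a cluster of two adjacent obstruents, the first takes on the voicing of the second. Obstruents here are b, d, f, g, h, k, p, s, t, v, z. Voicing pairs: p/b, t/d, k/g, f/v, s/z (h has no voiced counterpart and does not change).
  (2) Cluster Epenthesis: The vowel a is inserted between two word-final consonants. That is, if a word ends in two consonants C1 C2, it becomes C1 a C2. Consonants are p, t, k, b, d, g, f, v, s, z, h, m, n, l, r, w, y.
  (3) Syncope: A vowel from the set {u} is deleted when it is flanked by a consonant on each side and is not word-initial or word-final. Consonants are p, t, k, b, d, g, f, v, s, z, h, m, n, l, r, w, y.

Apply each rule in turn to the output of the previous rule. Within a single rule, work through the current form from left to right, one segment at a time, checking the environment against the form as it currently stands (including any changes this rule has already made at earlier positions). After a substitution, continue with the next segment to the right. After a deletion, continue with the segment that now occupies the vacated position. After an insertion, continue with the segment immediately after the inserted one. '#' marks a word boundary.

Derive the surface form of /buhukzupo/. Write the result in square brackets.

(1) Regressive Voicing Assimilation: [buhukzupo] → [buhugzupo]
(2) Cluster Epenthesis: no change — [buhugzupo]
(3) Syncope: [buhugzupo] → [bhgzpo]

[bhgzpo]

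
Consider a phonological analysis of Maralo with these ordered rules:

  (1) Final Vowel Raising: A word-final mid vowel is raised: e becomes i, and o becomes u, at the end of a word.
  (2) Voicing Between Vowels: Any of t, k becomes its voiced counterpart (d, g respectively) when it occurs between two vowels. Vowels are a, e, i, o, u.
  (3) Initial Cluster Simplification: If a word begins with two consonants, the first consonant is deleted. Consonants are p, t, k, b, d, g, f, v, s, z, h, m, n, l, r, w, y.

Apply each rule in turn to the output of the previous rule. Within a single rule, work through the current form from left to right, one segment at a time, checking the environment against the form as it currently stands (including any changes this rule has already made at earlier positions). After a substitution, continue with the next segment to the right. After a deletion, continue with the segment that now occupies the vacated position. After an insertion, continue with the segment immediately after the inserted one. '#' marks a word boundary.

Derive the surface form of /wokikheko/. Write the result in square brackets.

(1) Final Vowel Raising: [wokikheko] → [wokikheku]
(2) Voicing Between Vowels: [wokikheku] → [wogikhegu]
(3) Initial Cluster Simplification: no change — [wogikhegu]

[wogikhegu]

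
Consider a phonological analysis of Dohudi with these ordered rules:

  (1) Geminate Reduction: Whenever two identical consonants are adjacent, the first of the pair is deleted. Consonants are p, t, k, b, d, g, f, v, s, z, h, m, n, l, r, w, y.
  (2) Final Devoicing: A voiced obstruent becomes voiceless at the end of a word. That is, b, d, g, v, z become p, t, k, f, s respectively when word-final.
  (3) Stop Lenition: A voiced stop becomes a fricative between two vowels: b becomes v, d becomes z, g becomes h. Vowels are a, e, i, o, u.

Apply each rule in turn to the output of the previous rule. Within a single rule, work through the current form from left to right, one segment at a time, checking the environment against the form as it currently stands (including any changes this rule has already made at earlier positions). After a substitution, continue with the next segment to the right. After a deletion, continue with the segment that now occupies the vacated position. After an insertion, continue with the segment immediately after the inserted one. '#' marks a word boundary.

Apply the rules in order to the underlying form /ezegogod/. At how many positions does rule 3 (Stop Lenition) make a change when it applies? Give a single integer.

2

(1) Geminate Reduction: no change — [ezegogod]
(2) Final Devoicing: [ezegogod] → [ezegogot]
(3) Stop Lenition: [ezegogot] → [ezehohot]
Rule 3 changed 2 position(s).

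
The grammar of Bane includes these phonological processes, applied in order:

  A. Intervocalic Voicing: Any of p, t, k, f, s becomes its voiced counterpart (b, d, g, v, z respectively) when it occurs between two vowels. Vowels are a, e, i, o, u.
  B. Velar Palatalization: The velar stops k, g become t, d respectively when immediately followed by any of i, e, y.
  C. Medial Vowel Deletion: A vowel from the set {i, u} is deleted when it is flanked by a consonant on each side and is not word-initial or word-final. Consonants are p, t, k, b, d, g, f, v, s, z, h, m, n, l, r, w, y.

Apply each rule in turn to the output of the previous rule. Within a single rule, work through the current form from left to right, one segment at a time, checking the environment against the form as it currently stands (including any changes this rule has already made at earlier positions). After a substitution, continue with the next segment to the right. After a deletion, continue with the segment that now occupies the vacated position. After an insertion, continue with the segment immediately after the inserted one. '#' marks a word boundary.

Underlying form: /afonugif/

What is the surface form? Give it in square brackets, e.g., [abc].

A Intervocalic Voicing: [afonugif] → [avonugif]
B Velar Palatalization: [avonugif] → [avonudif]
C Medial Vowel Deletion: [avonudif] → [avondf]

[avondf]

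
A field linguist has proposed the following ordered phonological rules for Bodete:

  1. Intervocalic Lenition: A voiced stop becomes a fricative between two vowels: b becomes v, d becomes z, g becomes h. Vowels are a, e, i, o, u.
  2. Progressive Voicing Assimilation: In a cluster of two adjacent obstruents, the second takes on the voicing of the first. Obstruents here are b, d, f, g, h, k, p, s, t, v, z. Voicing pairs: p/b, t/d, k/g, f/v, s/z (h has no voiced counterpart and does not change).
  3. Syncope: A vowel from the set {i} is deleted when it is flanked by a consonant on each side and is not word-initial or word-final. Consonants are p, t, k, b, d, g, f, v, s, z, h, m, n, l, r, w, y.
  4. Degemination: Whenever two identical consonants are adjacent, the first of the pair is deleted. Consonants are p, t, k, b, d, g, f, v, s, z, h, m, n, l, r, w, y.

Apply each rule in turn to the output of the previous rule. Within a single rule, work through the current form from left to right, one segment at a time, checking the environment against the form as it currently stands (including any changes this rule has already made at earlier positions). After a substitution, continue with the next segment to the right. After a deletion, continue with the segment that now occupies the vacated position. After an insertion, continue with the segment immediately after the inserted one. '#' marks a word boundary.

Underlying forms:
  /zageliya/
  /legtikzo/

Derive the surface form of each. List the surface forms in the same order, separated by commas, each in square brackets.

[zahelya], [legdkso]

/zageliya/:
  1 Intervocalic Lenition: [zageliya] → [zaheliya]
  2 Progressive Voicing Assimilation: no change — [zaheliya]
  3 Syncope: [zaheliya] → [zahelya]
  4 Degemination: no change — [zahelya]
/legtikzo/:
  1 Intervocalic Lenition: no change — [legtikzo]
  2 Progressive Voicing Assimilation: [legtikzo] → [legdikso]
  3 Syncope: [legdikso] → [legdkso]
  4 Degemination: no change — [legdkso]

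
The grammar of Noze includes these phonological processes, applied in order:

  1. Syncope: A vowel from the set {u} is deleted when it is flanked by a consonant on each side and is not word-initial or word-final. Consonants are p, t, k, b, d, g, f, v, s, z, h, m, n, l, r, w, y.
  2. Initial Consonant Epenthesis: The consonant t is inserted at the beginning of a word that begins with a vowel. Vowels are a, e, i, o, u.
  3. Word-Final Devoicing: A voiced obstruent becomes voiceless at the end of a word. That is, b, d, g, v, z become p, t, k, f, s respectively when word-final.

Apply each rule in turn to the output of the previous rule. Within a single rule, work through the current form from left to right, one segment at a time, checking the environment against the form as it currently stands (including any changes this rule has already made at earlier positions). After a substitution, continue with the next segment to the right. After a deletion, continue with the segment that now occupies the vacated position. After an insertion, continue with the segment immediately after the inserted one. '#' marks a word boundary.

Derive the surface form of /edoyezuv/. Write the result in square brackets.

[tedoyezf]

1 Syncope: [edoyezuv] → [edoyezv]
2 Initial Consonant Epenthesis: [edoyezv] → [tedoyezv]
3 Word-Final Devoicing: [tedoyezv] → [tedoyezf]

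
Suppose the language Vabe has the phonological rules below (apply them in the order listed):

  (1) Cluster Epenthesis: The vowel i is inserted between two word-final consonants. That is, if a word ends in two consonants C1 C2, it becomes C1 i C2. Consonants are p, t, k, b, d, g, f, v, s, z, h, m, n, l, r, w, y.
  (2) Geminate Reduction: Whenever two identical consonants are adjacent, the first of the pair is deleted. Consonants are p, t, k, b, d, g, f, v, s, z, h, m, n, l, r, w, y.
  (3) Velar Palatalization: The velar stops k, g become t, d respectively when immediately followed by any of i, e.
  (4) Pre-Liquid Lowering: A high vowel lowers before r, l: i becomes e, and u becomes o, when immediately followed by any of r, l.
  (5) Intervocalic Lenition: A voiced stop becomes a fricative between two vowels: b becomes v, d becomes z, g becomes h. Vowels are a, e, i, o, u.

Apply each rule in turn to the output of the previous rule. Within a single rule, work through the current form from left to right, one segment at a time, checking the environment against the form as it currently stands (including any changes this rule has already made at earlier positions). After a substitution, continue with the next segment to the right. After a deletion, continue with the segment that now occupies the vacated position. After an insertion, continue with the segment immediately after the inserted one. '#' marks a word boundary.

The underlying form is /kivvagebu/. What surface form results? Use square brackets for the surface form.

[tivazevu]

(1) Cluster Epenthesis: no change — [kivvagebu]
(2) Geminate Reduction: [kivvagebu] → [kivagebu]
(3) Velar Palatalization: [kivagebu] → [tivadebu]
(4) Pre-Liquid Lowering: no change — [tivadebu]
(5) Intervocalic Lenition: [tivadebu] → [tivazevu]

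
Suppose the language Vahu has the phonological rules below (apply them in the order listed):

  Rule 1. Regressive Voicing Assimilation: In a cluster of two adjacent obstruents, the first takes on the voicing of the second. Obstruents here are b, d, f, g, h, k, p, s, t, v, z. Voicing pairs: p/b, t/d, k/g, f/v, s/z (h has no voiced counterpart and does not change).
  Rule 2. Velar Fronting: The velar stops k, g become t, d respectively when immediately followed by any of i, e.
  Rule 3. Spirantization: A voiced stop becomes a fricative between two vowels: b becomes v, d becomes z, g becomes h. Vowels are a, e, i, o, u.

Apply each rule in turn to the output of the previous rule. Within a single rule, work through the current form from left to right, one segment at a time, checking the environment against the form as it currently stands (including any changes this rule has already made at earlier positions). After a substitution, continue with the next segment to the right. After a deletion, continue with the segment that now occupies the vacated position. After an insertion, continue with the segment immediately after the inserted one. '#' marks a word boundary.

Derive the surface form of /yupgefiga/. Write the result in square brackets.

[yubdefiha]

Rule 1 Regressive Voicing Assimilation: [yupgefiga] → [yubgefiga]
Rule 2 Velar Fronting: [yubgefiga] → [yubdefiga]
Rule 3 Spirantization: [yubdefiga] → [yubdefiha]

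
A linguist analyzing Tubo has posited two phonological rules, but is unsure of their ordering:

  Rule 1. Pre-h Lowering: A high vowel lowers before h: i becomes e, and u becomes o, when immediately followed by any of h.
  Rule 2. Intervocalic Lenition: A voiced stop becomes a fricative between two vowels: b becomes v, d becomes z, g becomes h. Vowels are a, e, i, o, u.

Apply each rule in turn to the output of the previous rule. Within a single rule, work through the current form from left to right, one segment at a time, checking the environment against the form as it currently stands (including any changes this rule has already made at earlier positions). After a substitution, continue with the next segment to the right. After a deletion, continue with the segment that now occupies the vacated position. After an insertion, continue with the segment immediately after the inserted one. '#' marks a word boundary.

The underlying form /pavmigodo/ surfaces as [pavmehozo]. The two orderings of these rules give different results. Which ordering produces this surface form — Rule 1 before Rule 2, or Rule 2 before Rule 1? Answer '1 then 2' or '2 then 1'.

2 then 1

Order 1 then 2:
  1 Pre-h Lowering: no change — [pavmigodo]
  2 Intervocalic Lenition: [pavmigodo] → [pavmihozo]
  result: [pavmihozo]
Order 2 then 1:
  2 Intervocalic Lenition: [pavmigodo] → [pavmihozo]
  1 Pre-h Lowering: [pavmihozo] → [pavmehozo]
  result: [pavmehozo]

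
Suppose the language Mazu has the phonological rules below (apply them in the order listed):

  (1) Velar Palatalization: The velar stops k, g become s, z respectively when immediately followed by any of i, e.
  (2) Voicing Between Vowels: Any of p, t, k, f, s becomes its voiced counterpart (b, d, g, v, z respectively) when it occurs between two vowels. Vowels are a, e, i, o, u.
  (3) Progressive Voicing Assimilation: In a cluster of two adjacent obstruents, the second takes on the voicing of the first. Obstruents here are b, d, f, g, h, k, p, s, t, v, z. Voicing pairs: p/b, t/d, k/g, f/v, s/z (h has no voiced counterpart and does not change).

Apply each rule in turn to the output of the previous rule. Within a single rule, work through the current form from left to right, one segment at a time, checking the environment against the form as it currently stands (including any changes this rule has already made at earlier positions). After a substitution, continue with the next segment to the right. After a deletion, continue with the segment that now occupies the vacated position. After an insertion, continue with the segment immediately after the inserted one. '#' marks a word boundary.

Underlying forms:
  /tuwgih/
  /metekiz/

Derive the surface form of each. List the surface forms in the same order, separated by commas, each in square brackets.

[tuwzih], [medeziz]

/tuwgih/:
  (1) Velar Palatalization: [tuwgih] → [tuwzih]
  (2) Voicing Between Vowels: no change — [tuwzih]
  (3) Progressive Voicing Assimilation: no change — [tuwzih]
/metekiz/:
  (1) Velar Palatalization: [metekiz] → [metesiz]
  (2) Voicing Between Vowels: [metesiz] → [medeziz]
  (3) Progressive Voicing Assimilation: no change — [medeziz]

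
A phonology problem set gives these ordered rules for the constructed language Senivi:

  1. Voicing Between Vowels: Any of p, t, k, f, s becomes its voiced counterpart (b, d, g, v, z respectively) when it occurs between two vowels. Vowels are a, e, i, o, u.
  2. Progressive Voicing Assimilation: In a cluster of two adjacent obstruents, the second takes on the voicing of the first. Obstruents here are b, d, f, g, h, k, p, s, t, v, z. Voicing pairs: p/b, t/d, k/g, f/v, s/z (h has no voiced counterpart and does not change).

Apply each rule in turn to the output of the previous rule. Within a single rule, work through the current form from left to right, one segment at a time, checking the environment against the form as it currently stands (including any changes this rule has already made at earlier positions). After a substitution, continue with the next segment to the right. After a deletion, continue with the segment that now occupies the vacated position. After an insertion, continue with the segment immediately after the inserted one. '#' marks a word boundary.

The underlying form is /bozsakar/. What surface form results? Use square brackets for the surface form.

[bozzagar]

1 Voicing Between Vowels: [bozsakar] → [bozsagar]
2 Progressive Voicing Assimilation: [bozsagar] → [bozzagar]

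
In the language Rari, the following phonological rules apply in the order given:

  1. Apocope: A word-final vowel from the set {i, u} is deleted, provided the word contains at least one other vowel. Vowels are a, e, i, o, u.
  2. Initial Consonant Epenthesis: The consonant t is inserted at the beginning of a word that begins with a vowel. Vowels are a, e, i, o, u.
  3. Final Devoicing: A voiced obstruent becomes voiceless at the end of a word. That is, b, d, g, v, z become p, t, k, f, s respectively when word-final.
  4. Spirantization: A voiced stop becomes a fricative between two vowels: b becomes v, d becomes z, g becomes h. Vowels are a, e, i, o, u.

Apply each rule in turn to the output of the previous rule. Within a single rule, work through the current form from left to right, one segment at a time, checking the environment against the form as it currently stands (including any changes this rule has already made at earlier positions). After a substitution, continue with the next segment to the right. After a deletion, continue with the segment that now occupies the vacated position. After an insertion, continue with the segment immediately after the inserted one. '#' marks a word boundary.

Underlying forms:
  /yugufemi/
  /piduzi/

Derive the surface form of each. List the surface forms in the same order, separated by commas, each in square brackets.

/yugufemi/:
  1 Apocope: [yugufemi] → [yugufem]
  2 Initial Consonant Epenthesis: no change — [yugufem]
  3 Final Devoicing: no change — [yugufem]
  4 Spirantization: [yugufem] → [yuhufem]
/piduzi/:
  1 Apocope: [piduzi] → [piduz]
  2 Initial Consonant Epenthesis: no change — [piduz]
  3 Final Devoicing: [piduz] → [pidus]
  4 Spirantization: [pidus] → [pizus]

[yuhufem], [pizus]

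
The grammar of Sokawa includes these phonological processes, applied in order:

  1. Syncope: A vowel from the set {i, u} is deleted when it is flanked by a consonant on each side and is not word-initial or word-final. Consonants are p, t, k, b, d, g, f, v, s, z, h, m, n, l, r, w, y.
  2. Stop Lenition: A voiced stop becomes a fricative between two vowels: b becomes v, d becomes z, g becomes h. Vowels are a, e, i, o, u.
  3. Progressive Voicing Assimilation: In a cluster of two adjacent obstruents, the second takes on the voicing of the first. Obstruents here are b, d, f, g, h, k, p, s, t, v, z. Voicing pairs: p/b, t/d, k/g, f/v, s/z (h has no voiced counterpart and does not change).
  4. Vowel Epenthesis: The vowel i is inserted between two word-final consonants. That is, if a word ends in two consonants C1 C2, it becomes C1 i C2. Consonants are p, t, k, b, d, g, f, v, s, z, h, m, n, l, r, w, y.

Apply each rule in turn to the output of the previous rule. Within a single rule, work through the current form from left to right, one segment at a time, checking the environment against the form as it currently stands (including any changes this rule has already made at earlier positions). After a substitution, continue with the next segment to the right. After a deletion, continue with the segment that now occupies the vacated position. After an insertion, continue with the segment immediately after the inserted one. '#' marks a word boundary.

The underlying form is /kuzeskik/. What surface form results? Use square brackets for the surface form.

[kseskik]

1 Syncope: [kuzeskik] → [kzeskk]
2 Stop Lenition: no change — [kzeskk]
3 Progressive Voicing Assimilation: [kzeskk] → [kseskk]
4 Vowel Epenthesis: [kseskk] → [kseskik]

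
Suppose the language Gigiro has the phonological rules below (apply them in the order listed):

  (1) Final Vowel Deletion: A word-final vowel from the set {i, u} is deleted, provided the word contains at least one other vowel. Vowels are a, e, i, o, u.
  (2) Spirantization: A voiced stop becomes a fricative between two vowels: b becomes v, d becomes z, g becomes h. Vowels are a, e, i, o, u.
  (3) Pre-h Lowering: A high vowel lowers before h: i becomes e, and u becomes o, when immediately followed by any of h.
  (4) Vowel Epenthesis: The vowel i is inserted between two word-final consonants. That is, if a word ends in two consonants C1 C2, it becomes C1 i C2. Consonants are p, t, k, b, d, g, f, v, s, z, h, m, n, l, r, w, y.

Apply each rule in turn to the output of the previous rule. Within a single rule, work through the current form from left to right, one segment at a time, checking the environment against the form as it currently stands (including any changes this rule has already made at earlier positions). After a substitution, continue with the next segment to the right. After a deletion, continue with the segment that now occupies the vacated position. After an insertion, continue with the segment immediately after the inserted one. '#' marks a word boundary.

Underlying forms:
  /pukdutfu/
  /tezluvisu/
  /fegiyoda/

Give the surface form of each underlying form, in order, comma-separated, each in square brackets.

/pukdutfu/:
  (1) Final Vowel Deletion: [pukdutfu] → [pukdutf]
  (2) Spirantization: no change — [pukdutf]
  (3) Pre-h Lowering: no change — [pukdutf]
  (4) Vowel Epenthesis: [pukdutf] → [pukdutif]
/tezluvisu/:
  (1) Final Vowel Deletion: [tezluvisu] → [tezluvis]
  (2) Spirantization: no change — [tezluvis]
  (3) Pre-h Lowering: no change — [tezluvis]
  (4) Vowel Epenthesis: no change — [tezluvis]
/fegiyoda/:
  (1) Final Vowel Deletion: no change — [fegiyoda]
  (2) Spirantization: [fegiyoda] → [fehiyoza]
  (3) Pre-h Lowering: no change — [fehiyoza]
  (4) Vowel Epenthesis: no change — [fehiyoza]

[pukdutif], [tezluvis], [fehiyoza]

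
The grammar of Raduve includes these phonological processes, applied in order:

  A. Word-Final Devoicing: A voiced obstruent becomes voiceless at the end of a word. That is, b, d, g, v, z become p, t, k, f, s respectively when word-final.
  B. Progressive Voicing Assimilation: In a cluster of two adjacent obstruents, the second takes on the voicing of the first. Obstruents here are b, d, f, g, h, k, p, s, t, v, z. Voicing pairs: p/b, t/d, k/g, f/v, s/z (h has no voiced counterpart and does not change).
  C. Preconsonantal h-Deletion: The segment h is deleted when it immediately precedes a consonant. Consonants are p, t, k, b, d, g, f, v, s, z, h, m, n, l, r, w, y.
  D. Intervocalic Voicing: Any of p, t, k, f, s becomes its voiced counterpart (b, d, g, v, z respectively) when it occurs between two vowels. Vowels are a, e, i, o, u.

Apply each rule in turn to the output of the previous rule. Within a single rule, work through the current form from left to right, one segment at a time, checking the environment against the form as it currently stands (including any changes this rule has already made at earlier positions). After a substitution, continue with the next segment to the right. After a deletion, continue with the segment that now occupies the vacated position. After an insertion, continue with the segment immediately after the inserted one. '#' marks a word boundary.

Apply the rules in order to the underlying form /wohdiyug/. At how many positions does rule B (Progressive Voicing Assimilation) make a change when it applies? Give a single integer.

A Word-Final Devoicing: [wohdiyug] → [wohdiyuk]
B Progressive Voicing Assimilation: [wohdiyuk] → [wohtiyuk]
C Preconsonantal h-Deletion: [wohtiyuk] → [wotiyuk]
D Intervocalic Voicing: [wotiyuk] → [wodiyuk]
Rule B changed 1 position(s).

1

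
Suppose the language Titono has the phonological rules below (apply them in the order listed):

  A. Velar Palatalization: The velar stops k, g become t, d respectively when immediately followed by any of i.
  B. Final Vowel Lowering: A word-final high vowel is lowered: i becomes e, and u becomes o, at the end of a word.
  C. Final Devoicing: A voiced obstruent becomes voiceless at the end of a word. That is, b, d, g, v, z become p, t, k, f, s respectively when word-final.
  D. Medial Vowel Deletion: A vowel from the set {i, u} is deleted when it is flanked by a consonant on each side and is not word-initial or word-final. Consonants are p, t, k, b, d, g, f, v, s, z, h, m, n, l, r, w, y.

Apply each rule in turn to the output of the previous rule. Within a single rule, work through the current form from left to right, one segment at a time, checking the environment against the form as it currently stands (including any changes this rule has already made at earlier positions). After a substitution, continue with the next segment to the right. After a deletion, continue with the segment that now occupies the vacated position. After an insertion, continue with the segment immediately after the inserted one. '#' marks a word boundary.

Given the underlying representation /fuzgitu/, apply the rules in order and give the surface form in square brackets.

A Velar Palatalization: [fuzgitu] → [fuzditu]
B Final Vowel Lowering: [fuzditu] → [fuzdito]
C Final Devoicing: no change — [fuzdito]
D Medial Vowel Deletion: [fuzdito] → [fzdto]

[fzdto]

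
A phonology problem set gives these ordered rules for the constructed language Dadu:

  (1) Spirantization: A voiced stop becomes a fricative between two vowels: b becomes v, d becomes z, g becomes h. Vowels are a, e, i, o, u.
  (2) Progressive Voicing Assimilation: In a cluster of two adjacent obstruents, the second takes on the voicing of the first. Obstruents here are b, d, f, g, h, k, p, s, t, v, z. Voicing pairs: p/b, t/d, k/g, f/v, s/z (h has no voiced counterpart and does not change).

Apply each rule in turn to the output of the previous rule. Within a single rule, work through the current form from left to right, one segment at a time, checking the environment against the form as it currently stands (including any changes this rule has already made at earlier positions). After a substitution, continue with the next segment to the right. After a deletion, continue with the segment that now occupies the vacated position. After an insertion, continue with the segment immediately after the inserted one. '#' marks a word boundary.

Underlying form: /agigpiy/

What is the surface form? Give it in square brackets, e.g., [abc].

[ahigbiy]

(1) Spirantization: [agigpiy] → [ahigpiy]
(2) Progressive Voicing Assimilation: [ahigpiy] → [ahigbiy]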